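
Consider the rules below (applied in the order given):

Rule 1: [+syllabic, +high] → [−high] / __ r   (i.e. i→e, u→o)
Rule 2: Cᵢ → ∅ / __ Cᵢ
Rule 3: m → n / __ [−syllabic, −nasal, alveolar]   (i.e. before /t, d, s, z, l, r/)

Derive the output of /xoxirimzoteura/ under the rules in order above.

Rule 1 (pre-rhotic lowering): /i/ is a high vowel immediately before /r/, so it lowers to [e]. /u/ is a high vowel immediately before /r/, so it lowers to [o]. /xoxirimzoteura/ → xoxerimzoteora.
Rule 2 (degemination): no segment meets the environment; /xoxerimzoteora/ is unchanged.
Rule 3 (nasal place assimilation): /m/ precedes the alveolar consonant /z/, so it assimilates in place to [n]. /xoxerimzoteora/ → xoxerinzoteora.

xoxerinzoteora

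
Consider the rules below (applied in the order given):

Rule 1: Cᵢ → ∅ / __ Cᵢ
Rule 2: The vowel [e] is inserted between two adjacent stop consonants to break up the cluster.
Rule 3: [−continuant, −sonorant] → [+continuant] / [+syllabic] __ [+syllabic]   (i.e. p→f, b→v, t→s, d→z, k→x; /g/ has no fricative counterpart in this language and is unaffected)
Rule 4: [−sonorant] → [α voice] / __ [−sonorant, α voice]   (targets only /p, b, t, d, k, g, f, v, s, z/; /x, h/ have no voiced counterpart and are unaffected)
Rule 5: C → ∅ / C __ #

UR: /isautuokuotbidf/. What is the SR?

isausuoxuosevit

Rule 1 (degemination): no segment meets the environment; /isautuokuotbidf/ is unchanged.
Rule 2 (stop-cluster e-epenthesis): /t/ and /b/ form a stop–stop cluster, so [e] is inserted between them. /isautuokuotbidf/ → isautuokuotebidf.
Rule 3 (intervocalic spirantization): /t/ is a stop between vowels /u/ and /u/, so it spirantizes to the fricative [s]. /k/ is a stop between vowels /o/ and /u/, so it spirantizes to the fricative [x]. /t/ is a stop between vowels /o/ and /e/, so it spirantizes to the fricative [s]. /b/ is a stop between vowels /e/ and /i/, so it spirantizes to the fricative [v]. /isautuokuotebidf/ → isausuoxuosevidf.
Rule 4 (regressive voicing assimilation): /d/ precedes the voiceless obstruent /f/, so it devoices to [t] by assimilation. /isausuoxuosevidf/ → isausuoxuosevitf.
Rule 5 (final cluster simplification): /f/ is the second consonant of a word-final cluster /tf/, so it deletes. /isausuoxuosevitf/ → isausuoxuosevit.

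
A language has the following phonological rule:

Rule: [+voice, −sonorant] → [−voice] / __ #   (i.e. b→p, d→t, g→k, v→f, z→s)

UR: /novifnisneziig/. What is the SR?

/g/ is a voiced obstruent in word-final position, so it devoices to [k].
The other instances of /v/, /z/ do not occur in the required environment and remain unchanged.
Surface form: [novifnisneziik].

novifnisneziik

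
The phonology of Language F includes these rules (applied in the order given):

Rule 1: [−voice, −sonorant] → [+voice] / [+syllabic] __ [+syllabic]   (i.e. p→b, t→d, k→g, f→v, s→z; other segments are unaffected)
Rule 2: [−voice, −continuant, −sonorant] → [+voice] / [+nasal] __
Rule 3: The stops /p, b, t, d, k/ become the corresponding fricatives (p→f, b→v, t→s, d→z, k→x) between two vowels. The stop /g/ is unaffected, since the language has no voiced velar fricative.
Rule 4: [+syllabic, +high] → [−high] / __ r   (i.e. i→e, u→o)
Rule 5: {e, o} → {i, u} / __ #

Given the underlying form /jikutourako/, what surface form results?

Rule 1 (intervocalic voicing): /k/ is a voiceless obstruent between vowels /i/ and /u/, so it voices to [g]. /t/ is a voiceless obstruent between vowels /u/ and /o/, so it voices to [d]. /k/ is a voiceless obstruent between vowels /a/ and /o/, so it voices to [g]. /jikutourako/ → jigudourago.
Rule 2 (post-nasal voicing): no segment meets the environment; /jigudourago/ is unchanged.
Rule 3 (intervocalic spirantization): /d/ is a stop between vowels /u/ and /o/, so it spirantizes to the fricative [z]. /jigudourago/ → jiguzourago.
Rule 4 (pre-rhotic lowering): /u/ is a high vowel immediately before /r/, so it lowers to [o]. /jiguzourago/ → jiguzoorago.
Rule 5 (final vowel raising): /o/ is a mid vowel in word-final position, so it raises to [u]. /jiguzoorago/ → jiguzooragu.

jiguzooragu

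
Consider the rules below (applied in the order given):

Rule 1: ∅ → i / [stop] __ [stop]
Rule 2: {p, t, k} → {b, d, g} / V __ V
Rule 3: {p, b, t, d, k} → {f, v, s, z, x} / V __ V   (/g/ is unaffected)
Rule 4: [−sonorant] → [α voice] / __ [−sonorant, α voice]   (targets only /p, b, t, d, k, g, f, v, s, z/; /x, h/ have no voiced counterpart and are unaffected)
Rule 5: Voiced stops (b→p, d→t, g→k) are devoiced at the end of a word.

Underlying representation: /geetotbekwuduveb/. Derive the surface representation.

Rule 1 (stop-cluster i-epenthesis): /t/ and /b/ form a stop–stop cluster, so [i] is inserted between them. /geetotbekwuduveb/ → geetotibekwuduveb.
Rule 2 (intervocalic voicing): /t/ is a voiceless stop between vowels /e/ and /o/, so it voices to [d]. /t/ is a voiceless stop between vowels /o/ and /i/, so it voices to [d]. /geetotibekwuduveb/ → geedodibekwuduveb.
Rule 3 (intervocalic spirantization): /d/ is a stop between vowels /e/ and /o/, so it spirantizes to the fricative [z]. /d/ is a stop between vowels /o/ and /i/, so it spirantizes to the fricative [z]. /b/ is a stop between vowels /i/ and /e/, so it spirantizes to the fricative [v]. /d/ is a stop between vowels /u/ and /u/, so it spirantizes to the fricative [z]. /geedodibekwuduveb/ → geezozivekwuzuveb.
Rule 4 (regressive voicing assimilation): no segment meets the environment; /geezozivekwuzuveb/ is unchanged.
Rule 5 (final devoicing): /b/ is a voiced stop in word-final position, so it devoices to [p]. /geezozivekwuzuveb/ → geezozivekwuzuvep.

geezozivekwuzuvep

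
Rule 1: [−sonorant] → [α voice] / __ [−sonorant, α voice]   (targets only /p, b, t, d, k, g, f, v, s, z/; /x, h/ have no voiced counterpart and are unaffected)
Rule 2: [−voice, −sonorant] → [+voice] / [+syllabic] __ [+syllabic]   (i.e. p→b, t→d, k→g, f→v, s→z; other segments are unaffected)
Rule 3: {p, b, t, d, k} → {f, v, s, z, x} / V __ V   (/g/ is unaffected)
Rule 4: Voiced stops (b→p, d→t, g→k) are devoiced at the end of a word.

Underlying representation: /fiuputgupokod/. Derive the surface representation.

Rule 1 (regressive voicing assimilation): /t/ precedes the voiced obstruent /g/, so it voices to [d] by assimilation. /fiuputgupokod/ → fiupudgupokod.
Rule 2 (intervocalic voicing): /p/ is a voiceless obstruent between vowels /u/ and /u/, so it voices to [b]. /p/ is a voiceless obstruent between vowels /u/ and /o/, so it voices to [b]. /k/ is a voiceless obstruent between vowels /o/ and /o/, so it voices to [g]. /fiupudgupokod/ → fiubudgubogod.
Rule 3 (intervocalic spirantization): /b/ is a stop between vowels /u/ and /u/, so it spirantizes to the fricative [v]. /b/ is a stop between vowels /u/ and /o/, so it spirantizes to the fricative [v]. /fiubudgubogod/ → fiuvudguvogod.
Rule 4 (final devoicing): /d/ is a voiced stop in word-final position, so it devoices to [t]. /fiuvudguvogod/ → fiuvudguvogot.

fiuvudguvogot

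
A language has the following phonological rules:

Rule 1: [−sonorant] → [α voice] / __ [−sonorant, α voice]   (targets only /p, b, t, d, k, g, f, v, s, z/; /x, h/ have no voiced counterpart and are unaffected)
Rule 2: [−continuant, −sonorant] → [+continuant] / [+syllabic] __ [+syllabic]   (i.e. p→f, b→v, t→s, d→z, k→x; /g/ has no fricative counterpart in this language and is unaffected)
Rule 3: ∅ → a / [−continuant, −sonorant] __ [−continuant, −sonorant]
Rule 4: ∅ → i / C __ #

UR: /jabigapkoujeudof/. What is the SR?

javigapakoujeuzofi

Rule 1 (regressive voicing assimilation): no segment meets the environment; /jabigapkoujeudof/ is unchanged.
Rule 2 (intervocalic spirantization): /b/ is a stop between vowels /a/ and /i/, so it spirantizes to the fricative [v]. /d/ is a stop between vowels /u/ and /o/, so it spirantizes to the fricative [z]. /jabigapkoujeudof/ → javigapkoujeuzof.
Rule 3 (stop-cluster a-epenthesis): /p/ and /k/ form a stop–stop cluster, so [a] is inserted between them. /javigapkoujeuzof/ → javigapakoujeuzof.
Rule 4 (final i-epenthesis): the form ends in the consonant /f/, so [i] is inserted word-finally. /javigapakoujeuzof/ → javigapakoujeuzofi.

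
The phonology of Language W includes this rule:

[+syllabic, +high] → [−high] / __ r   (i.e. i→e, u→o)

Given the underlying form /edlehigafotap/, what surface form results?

No segment of /edlehigafotap/ meets the structural description of the rule, so the form surfaces unchanged.

edlehigafotap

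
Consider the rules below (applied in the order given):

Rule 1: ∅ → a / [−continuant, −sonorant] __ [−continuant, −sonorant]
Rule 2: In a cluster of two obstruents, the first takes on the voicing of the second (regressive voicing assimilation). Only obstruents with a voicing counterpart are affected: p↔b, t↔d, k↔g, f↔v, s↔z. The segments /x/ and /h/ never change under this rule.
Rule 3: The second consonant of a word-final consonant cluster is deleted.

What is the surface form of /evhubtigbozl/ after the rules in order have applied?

Rule 1 (stop-cluster a-epenthesis): /b/ and /t/ form a stop–stop cluster, so [a] is inserted between them. /g/ and /b/ form a stop–stop cluster, so [a] is inserted between them. /evhubtigbozl/ → evhubatigabozl.
Rule 2 (regressive voicing assimilation): /v/ precedes the voiceless obstruent /h/, so it devoices to [f] by assimilation. /evhubatigabozl/ → efhubatigabozl.
Rule 3 (final cluster simplification): /l/ is the second consonant of a word-final cluster /zl/, so it deletes. /efhubatigabozl/ → efhubatigaboz.

efhubatigaboz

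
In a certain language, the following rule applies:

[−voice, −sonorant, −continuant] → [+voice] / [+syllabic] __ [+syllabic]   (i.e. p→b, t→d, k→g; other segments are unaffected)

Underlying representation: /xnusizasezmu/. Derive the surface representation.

No segment of /xnusizasezmu/ meets the structural description of the rule, so the form surfaces unchanged.

xnusizasezmu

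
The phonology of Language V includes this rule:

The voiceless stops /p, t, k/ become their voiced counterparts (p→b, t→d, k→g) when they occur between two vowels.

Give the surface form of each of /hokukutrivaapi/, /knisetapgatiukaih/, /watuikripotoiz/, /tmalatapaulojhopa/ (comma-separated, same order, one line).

/hokukutrivaapi/: /k/ is a voiceless stop between vowels /o/ and /u/, so it voices to [g]. /k/ is a voiceless stop between vowels /u/ and /u/, so it voices to [g]. /p/ is a voiceless stop between vowels /a/ and /i/, so it voices to [b]. → [hogugutrivaabi].
/knisetapgatiukaih/: /t/ is a voiceless stop between vowels /e/ and /a/, so it voices to [d]. /t/ is a voiceless stop between vowels /a/ and /i/, so it voices to [d]. /k/ is a voiceless stop between vowels /u/ and /a/, so it voices to [g]. → [knisedapgadiugaih].
/watuikripotoiz/: /t/ is a voiceless stop between vowels /a/ and /u/, so it voices to [d]. /p/ is a voiceless stop between vowels /i/ and /o/, so it voices to [b]. /t/ is a voiceless stop between vowels /o/ and /o/, so it voices to [d]. → [waduikribodoiz].
/tmalatapaulojhopa/: /t/ is a voiceless stop between vowels /a/ and /a/, so it voices to [d]. /p/ is a voiceless stop between vowels /a/ and /a/, so it voices to [b]. /p/ is a voiceless stop between vowels /o/ and /a/, so it voices to [b]. → [tmaladabaulojhoba].

hogugutrivaabi, knisedapgadiugaih, waduikribodoiz, tmaladabaulojhoba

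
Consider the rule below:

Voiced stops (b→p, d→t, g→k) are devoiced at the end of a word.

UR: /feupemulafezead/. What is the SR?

feupemulafezeat

/d/ is a voiced stop in word-final position, so it devoices to [t].
Surface form: [feupemulafezeat].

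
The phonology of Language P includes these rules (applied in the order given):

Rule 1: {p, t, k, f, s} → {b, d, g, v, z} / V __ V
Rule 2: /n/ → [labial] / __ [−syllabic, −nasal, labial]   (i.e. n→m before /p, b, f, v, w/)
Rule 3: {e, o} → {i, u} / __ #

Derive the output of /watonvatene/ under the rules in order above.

wadomvadeni

Rule 1 (intervocalic voicing): /t/ is a voiceless obstruent between vowels /a/ and /o/, so it voices to [d]. /t/ is a voiceless obstruent between vowels /a/ and /e/, so it voices to [d]. /watonvatene/ → wadonvadene.
Rule 2 (nasal place assimilation): /n/ precedes the labial consonant /v/, so it assimilates in place to [m]. /wadonvadene/ → wadomvadene.
Rule 3 (final vowel raising): /e/ is a mid vowel in word-final position, so it raises to [i]. /wadomvadene/ → wadomvadeni.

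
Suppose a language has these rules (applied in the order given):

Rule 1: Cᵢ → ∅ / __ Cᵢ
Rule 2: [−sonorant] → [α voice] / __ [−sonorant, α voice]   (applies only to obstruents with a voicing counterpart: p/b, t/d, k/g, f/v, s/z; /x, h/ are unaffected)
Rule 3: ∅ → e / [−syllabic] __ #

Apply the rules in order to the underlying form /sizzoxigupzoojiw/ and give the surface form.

Rule 1 (degemination): /zz/ is a geminate; the first /z/ deletes. /sizzoxigupzoojiw/ → sizoxigupzoojiw.
Rule 2 (regressive voicing assimilation): /p/ precedes the voiced obstruent /z/, so it voices to [b] by assimilation. /sizoxigupzoojiw/ → sizoxigubzoojiw.
Rule 3 (final e-epenthesis): the form ends in the consonant /w/, so [e] is inserted word-finally. /sizoxigubzoojiw/ → sizoxigubzoojiwe.

sizoxigubzoojiwe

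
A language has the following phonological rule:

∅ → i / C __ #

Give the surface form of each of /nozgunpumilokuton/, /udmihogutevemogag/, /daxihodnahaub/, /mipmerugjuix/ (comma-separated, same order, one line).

nozgunpumilokutoni, udmihogutevemogagi, daxihodnahaubi, mipmerugjuixi

/nozgunpumilokuton/: the form ends in the consonant /n/, so [i] is inserted word-finally. → [nozgunpumilokutoni].
/udmihogutevemogag/: the form ends in the consonant /g/, so [i] is inserted word-finally. → [udmihogutevemogagi].
/daxihodnahaub/: the form ends in the consonant /b/, so [i] is inserted word-finally. → [daxihodnahaubi].
/mipmerugjuix/: the form ends in the consonant /x/, so [i] is inserted word-finally. → [mipmerugjuixi].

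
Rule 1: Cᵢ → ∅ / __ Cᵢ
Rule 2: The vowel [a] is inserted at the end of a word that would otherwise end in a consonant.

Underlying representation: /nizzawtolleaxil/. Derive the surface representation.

Rule 1 (degemination): /zz/ is a geminate; the first /z/ deletes. /ll/ is a geminate; the first /l/ deletes. /nizzawtolleaxil/ → nizawtoleaxil.
Rule 2 (final a-epenthesis): the form ends in the consonant /l/, so [a] is inserted word-finally. /nizawtoleaxil/ → nizawtoleaxila.

nizawtoleaxila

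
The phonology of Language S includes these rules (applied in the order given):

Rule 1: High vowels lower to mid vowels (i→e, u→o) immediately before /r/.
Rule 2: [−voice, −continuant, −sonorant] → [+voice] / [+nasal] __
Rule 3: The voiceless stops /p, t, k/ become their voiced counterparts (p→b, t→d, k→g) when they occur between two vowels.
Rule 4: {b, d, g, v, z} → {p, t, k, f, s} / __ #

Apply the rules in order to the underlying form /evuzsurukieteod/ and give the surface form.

Rule 1 (pre-rhotic lowering): /u/ is a high vowel immediately before /r/, so it lowers to [o]. /evuzsurukieteod/ → evuzsorukieteod.
Rule 2 (post-nasal voicing): no segment meets the environment; /evuzsorukieteod/ is unchanged.
Rule 3 (intervocalic voicing): /k/ is a voiceless stop between vowels /u/ and /i/, so it voices to [g]. /t/ is a voiceless stop between vowels /e/ and /e/, so it voices to [d]. /evuzsorukieteod/ → evuzsorugiedeod.
Rule 4 (final devoicing): /d/ is a voiced obstruent in word-final position, so it devoices to [t]. /evuzsorugiedeod/ → evuzsorugiedeot.

evuzsorugiedeot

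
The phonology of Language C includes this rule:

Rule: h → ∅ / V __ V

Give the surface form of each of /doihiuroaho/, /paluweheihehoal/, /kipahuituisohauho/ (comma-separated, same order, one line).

/doihiuroaho/: /h/ occurs between vowels /i/ and /i/, so it deletes. /h/ occurs between vowels /a/ and /o/, so it deletes. → [doiiuroao].
/paluweheihehoal/: /h/ occurs between vowels /e/ and /e/, so it deletes. /h/ occurs between vowels /i/ and /e/, so it deletes. /h/ occurs between vowels /e/ and /o/, so it deletes. → [paluweeieoal].
/kipahuituisohauho/: /h/ occurs between vowels /a/ and /u/, so it deletes. /h/ occurs between vowels /o/ and /a/, so it deletes. /h/ occurs between vowels /u/ and /o/, so it deletes. → [kipauituisoauo].

doiiuroao, paluweeieoal, kipauituisoauo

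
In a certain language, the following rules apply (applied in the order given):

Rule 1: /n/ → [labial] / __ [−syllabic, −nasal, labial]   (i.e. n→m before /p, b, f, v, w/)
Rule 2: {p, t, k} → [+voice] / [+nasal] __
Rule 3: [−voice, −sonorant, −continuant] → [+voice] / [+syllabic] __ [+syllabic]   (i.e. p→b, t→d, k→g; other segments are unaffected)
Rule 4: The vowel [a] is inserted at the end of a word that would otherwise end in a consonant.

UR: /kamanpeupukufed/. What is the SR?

kamambeubugufeda

Rule 1 (nasal place assimilation): /n/ precedes the labial consonant /p/, so it assimilates in place to [m]. /kamanpeupukufed/ → kamampeupukufed.
Rule 2 (post-nasal voicing): /p/ is a voiceless stop immediately after the nasal /m/, so it voices to [b]. /kamampeupukufed/ → kamambeupukufed.
Rule 3 (intervocalic voicing): /p/ is a voiceless stop between vowels /u/ and /u/, so it voices to [b]. /k/ is a voiceless stop between vowels /u/ and /u/, so it voices to [g]. /kamambeupukufed/ → kamambeubugufed.
Rule 4 (final a-epenthesis): the form ends in the consonant /d/, so [a] is inserted word-finally. /kamambeubugufed/ → kamambeubugufeda.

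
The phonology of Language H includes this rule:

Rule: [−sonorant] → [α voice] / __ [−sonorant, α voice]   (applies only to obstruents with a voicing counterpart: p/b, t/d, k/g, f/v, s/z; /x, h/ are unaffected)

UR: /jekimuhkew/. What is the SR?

jekimuhkew

No segment of /jekimuhkew/ meets the structural description of the rule, so the form surfaces unchanged.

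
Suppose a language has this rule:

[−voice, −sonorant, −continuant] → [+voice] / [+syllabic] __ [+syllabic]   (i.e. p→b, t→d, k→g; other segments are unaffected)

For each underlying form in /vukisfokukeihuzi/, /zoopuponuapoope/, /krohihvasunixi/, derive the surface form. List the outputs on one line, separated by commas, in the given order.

vugisfogugeihuzi, zoobubonuaboobe, krohihvasunixi

/vukisfokukeihuzi/: /k/ is a voiceless stop between vowels /u/ and /i/, so it voices to [g]. /k/ is a voiceless stop between vowels /o/ and /u/, so it voices to [g]. /k/ is a voiceless stop between vowels /u/ and /e/, so it voices to [g]. → [vugisfogugeihuzi].
/zoopuponuapoope/: /p/ is a voiceless stop between vowels /o/ and /u/, so it voices to [b]. /p/ is a voiceless stop between vowels /u/ and /o/, so it voices to [b]. /p/ is a voiceless stop between vowels /a/ and /o/, so it voices to [b]. /p/ is a voiceless stop between vowels /o/ and /e/, so it voices to [b]. → [zoobubonuaboobe].
/krohihvasunixi/: the rule's environment is not met; surfaces unchanged as [krohihvasunixi].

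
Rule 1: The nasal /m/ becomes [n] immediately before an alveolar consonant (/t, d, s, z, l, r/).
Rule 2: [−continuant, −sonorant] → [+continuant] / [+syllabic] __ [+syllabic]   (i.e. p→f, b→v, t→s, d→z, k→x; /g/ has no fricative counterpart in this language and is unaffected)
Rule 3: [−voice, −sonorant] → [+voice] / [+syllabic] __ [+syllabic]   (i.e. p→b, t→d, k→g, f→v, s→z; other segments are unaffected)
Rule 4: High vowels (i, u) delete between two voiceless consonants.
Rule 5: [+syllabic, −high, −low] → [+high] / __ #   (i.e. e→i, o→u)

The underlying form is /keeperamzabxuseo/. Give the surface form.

keeveranzabxuzeu

Rule 1 (nasal place assimilation): /m/ precedes the alveolar consonant /z/, so it assimilates in place to [n]. /keeperamzabxuseo/ → keeperanzabxuseo.
Rule 2 (intervocalic spirantization): /p/ is a stop between vowels /e/ and /e/, so it spirantizes to the fricative [f]. /keeperanzabxuseo/ → keeferanzabxuseo.
Rule 3 (intervocalic voicing): /f/ is a voiceless obstruent between vowels /e/ and /e/, so it voices to [v]. /s/ is a voiceless obstruent between vowels /u/ and /e/, so it voices to [z]. /keeferanzabxuseo/ → keeveranzabxuzeo.
Rule 4 (high vowel syncope): no segment meets the environment; /keeveranzabxuzeo/ is unchanged.
Rule 5 (final vowel raising): /o/ is a mid vowel in word-final position, so it raises to [u]. /keeveranzabxuzeo/ → keeveranzabxuzeu.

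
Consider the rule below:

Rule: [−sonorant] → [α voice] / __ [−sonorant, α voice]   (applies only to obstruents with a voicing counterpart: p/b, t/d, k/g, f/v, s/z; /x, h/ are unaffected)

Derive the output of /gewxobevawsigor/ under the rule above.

No segment of /gewxobevawsigor/ meets the structural description of the rule, so the form surfaces unchanged.

gewxobevawsigor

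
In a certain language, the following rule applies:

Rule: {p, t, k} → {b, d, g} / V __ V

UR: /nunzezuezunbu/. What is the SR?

No segment of /nunzezuezunbu/ meets the structural description of the rule, so the form surfaces unchanged.

nunzezuezunbu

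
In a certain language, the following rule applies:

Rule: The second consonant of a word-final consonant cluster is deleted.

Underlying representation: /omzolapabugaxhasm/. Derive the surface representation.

omzolapabugaxhas

/m/ is the second consonant of a word-final cluster /sm/, so it deletes.
The other instances of /m/, /z/, /l/, /p/, /b/, /g/, /x/, /h/, /s/ do not occur in the required environment and remain unchanged.
Surface form: [omzolapabugaxhas].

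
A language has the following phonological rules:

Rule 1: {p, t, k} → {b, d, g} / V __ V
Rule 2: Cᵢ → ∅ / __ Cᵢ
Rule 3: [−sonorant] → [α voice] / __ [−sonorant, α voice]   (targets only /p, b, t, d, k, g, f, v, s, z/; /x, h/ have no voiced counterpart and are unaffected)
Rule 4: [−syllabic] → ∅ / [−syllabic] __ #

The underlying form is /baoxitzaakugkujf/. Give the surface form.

baoxidzaagukkuj

Rule 1 (intervocalic voicing): /k/ is a voiceless stop between vowels /a/ and /u/, so it voices to [g]. /baoxitzaakugkujf/ → baoxitzaagugkujf.
Rule 2 (degemination): no segment meets the environment; /baoxitzaagugkujf/ is unchanged.
Rule 3 (regressive voicing assimilation): /t/ precedes the voiced obstruent /z/, so it voices to [d] by assimilation. /g/ precedes the voiceless obstruent /k/, so it devoices to [k] by assimilation. /baoxitzaagugkujf/ → baoxidzaagukkujf.
Rule 4 (final cluster simplification): /f/ is the second consonant of a word-final cluster /jf/, so it deletes. /baoxidzaagukkujf/ → baoxidzaagukkuj.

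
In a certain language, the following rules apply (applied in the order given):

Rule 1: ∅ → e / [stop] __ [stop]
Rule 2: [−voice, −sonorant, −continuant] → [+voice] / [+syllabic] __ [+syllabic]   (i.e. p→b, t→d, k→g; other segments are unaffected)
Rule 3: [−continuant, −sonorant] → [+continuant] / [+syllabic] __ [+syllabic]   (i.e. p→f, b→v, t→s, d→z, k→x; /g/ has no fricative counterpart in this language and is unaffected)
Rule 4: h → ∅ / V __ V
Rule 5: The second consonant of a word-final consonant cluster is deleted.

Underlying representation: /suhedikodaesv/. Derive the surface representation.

suezigozaes

Rule 1 (stop-cluster e-epenthesis): no segment meets the environment; /suhedikodaesv/ is unchanged.
Rule 2 (intervocalic voicing): /k/ is a voiceless stop between vowels /i/ and /o/, so it voices to [g]. /suhedikodaesv/ → suhedigodaesv.
Rule 3 (intervocalic spirantization): /d/ is a stop between vowels /e/ and /i/, so it spirantizes to the fricative [z]. /d/ is a stop between vowels /o/ and /a/, so it spirantizes to the fricative [z]. /suhedigodaesv/ → suhezigozaesv.
Rule 4 (intervocalic h-deletion): /h/ occurs between vowels /u/ and /e/, so it deletes. /suhezigozaesv/ → suezigozaesv.
Rule 5 (final cluster simplification): /v/ is the second consonant of a word-final cluster /sv/, so it deletes. /suezigozaesv/ → suezigozaes.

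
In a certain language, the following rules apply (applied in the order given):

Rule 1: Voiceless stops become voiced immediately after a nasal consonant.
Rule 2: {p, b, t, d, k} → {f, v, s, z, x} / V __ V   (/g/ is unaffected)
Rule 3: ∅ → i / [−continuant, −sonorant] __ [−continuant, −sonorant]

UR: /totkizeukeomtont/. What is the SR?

totikizeuxeomdond

Rule 1 (post-nasal voicing): /t/ is a voiceless stop immediately after the nasal /m/, so it voices to [d]. /t/ is a voiceless stop immediately after the nasal /n/, so it voices to [d]. /totkizeukeomtont/ → totkizeukeomdond.
Rule 2 (intervocalic spirantization): /k/ is a stop between vowels /u/ and /e/, so it spirantizes to the fricative [x]. /totkizeukeomdond/ → totkizeuxeomdond.
Rule 3 (stop-cluster i-epenthesis): /t/ and /k/ form a stop–stop cluster, so [i] is inserted between them. /totkizeuxeomdond/ → totikizeuxeomdond.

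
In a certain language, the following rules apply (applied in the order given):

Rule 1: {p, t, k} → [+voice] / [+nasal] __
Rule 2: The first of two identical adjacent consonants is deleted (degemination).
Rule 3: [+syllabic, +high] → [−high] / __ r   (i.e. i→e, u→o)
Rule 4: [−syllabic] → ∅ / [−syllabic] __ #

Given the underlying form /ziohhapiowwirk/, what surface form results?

ziohapiower

Rule 1 (post-nasal voicing): no segment meets the environment; /ziohhapiowwirk/ is unchanged.
Rule 2 (degemination): /hh/ is a geminate; the first /h/ deletes. /ww/ is a geminate; the first /w/ deletes. /ziohhapiowwirk/ → ziohapiowirk.
Rule 3 (pre-rhotic lowering): /i/ is a high vowel immediately before /r/, so it lowers to [e]. /ziohapiowirk/ → ziohapiowerk.
Rule 4 (final cluster simplification): /k/ is the second consonant of a word-final cluster /rk/, so it deletes. /ziohapiowerk/ → ziohapiower.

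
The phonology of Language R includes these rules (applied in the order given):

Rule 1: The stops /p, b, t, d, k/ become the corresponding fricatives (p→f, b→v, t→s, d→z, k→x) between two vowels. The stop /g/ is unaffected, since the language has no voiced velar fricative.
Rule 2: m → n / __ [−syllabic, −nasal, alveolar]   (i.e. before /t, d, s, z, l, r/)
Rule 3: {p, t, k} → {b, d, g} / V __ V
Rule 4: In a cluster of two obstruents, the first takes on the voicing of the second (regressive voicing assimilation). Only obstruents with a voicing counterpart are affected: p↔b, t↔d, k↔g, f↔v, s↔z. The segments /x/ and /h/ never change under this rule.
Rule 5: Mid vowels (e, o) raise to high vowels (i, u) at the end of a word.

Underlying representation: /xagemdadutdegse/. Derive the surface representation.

xagendazuddeksi

Rule 1 (intervocalic spirantization): /d/ is a stop between vowels /a/ and /u/, so it spirantizes to the fricative [z]. /xagemdadutdegse/ → xagemdazutdegse.
Rule 2 (nasal place assimilation): /m/ precedes the alveolar consonant /d/, so it assimilates in place to [n]. /xagemdazutdegse/ → xagendazutdegse.
Rule 3 (intervocalic voicing): no segment meets the environment; /xagendazutdegse/ is unchanged.
Rule 4 (regressive voicing assimilation): /t/ precedes the voiced obstruent /d/, so it voices to [d] by assimilation. /g/ precedes the voiceless obstruent /s/, so it devoices to [k] by assimilation. /xagendazutdegse/ → xagendazuddekse.
Rule 5 (final vowel raising): /e/ is a mid vowel in word-final position, so it raises to [i]. /xagendazuddekse/ → xagendazuddeksi.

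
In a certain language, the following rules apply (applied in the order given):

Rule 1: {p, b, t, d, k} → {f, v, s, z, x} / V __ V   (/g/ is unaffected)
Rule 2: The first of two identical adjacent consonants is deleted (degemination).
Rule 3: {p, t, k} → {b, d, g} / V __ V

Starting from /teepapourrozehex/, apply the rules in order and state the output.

Rule 1 (intervocalic spirantization): /p/ is a stop between vowels /e/ and /a/, so it spirantizes to the fricative [f]. /p/ is a stop between vowels /a/ and /o/, so it spirantizes to the fricative [f]. /teepapourrozehex/ → teefafourrozehex.
Rule 2 (degemination): /rr/ is a geminate; the first /r/ deletes. /teefafourrozehex/ → teefafourozehex.
Rule 3 (intervocalic voicing): no segment meets the environment; /teefafourozehex/ is unchanged.

teefafourozehex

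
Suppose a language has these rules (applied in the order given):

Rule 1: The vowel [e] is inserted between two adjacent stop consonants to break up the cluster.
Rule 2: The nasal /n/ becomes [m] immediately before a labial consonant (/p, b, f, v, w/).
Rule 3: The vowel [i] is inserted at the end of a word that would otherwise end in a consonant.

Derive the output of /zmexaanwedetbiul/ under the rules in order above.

Rule 1 (stop-cluster e-epenthesis): /t/ and /b/ form a stop–stop cluster, so [e] is inserted between them. /zmexaanwedetbiul/ → zmexaanwedetebiul.
Rule 2 (nasal place assimilation): /n/ precedes the labial consonant /w/, so it assimilates in place to [m]. /zmexaanwedetebiul/ → zmexaamwedetebiul.
Rule 3 (final i-epenthesis): the form ends in the consonant /l/, so [i] is inserted word-finally. /zmexaamwedetebiul/ → zmexaamwedetebiuli.

zmexaamwedetebiuli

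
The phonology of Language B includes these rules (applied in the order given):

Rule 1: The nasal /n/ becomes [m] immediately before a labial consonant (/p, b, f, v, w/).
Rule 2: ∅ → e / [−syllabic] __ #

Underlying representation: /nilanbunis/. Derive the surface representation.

nilambunise

Rule 1 (nasal place assimilation): /n/ precedes the labial consonant /b/, so it assimilates in place to [m]. /nilanbunis/ → nilambunis.
Rule 2 (final e-epenthesis): the form ends in the consonant /s/, so [e] is inserted word-finally. /nilambunis/ → nilambunise.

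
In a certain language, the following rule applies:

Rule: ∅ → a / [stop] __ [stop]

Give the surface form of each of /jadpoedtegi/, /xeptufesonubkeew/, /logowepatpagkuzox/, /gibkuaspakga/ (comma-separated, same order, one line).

/jadpoedtegi/: /d/ and /p/ form a stop–stop cluster, so [a] is inserted between them. /d/ and /t/ form a stop–stop cluster, so [a] is inserted between them. → [jadapoedategi].
/xeptufesonubkeew/: /p/ and /t/ form a stop–stop cluster, so [a] is inserted between them. /b/ and /k/ form a stop–stop cluster, so [a] is inserted between them. → [xepatufesonubakeew].
/logowepatpagkuzox/: /t/ and /p/ form a stop–stop cluster, so [a] is inserted between them. /g/ and /k/ form a stop–stop cluster, so [a] is inserted between them. → [logowepatapagakuzox].
/gibkuaspakga/: /b/ and /k/ form a stop–stop cluster, so [a] is inserted between them. /k/ and /g/ form a stop–stop cluster, so [a] is inserted between them. → [gibakuaspakaga].

jadapoedategi, xepatufesonubakeew, logowepatapagakuzox, gibakuaspakaga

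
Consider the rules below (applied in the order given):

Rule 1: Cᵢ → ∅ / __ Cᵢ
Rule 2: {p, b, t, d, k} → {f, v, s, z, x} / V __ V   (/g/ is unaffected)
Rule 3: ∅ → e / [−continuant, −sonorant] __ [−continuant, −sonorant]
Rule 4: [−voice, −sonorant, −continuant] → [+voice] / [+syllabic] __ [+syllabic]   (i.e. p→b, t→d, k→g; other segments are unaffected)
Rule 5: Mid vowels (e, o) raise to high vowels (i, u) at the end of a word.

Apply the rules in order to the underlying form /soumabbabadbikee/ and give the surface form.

Rule 1 (degemination): /bb/ is a geminate; the first /b/ deletes. /soumabbabadbikee/ → soumababadbikee.
Rule 2 (intervocalic spirantization): /b/ is a stop between vowels /a/ and /a/, so it spirantizes to the fricative [v]. /b/ is a stop between vowels /a/ and /a/, so it spirantizes to the fricative [v]. /k/ is a stop between vowels /i/ and /e/, so it spirantizes to the fricative [x]. /soumababadbikee/ → soumavavadbixee.
Rule 3 (stop-cluster e-epenthesis): /d/ and /b/ form a stop–stop cluster, so [e] is inserted between them. /soumavavadbixee/ → soumavavadebixee.
Rule 4 (intervocalic voicing): no segment meets the environment; /soumavavadebixee/ is unchanged.
Rule 5 (final vowel raising): /e/ is a mid vowel in word-final position, so it raises to [i]. /soumavavadebixee/ → soumavavadebixei.

soumavavadebixei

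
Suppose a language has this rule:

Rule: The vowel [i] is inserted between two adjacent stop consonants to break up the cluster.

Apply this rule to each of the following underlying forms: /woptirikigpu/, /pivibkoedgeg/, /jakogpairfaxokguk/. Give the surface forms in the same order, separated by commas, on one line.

/woptirikigpu/: /p/ and /t/ form a stop–stop cluster, so [i] is inserted between them. /g/ and /p/ form a stop–stop cluster, so [i] is inserted between them. → [wopitirikigipu].
/pivibkoedgeg/: /b/ and /k/ form a stop–stop cluster, so [i] is inserted between them. /d/ and /g/ form a stop–stop cluster, so [i] is inserted between them. → [pivibikoedigeg].
/jakogpairfaxokguk/: /g/ and /p/ form a stop–stop cluster, so [i] is inserted between them. /k/ and /g/ form a stop–stop cluster, so [i] is inserted between them. → [jakogipairfaxokiguk].

wopitirikigipu, pivibikoedigeg, jakogipairfaxokiguk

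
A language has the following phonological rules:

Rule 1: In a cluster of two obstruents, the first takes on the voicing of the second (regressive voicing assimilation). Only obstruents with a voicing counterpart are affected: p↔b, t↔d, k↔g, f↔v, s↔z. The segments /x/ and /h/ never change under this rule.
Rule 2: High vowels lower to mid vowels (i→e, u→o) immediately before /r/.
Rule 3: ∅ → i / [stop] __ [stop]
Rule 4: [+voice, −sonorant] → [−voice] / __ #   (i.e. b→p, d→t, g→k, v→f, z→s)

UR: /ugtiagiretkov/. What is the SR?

Rule 1 (regressive voicing assimilation): /g/ precedes the voiceless obstruent /t/, so it devoices to [k] by assimilation. /ugtiagiretkov/ → uktiagiretkov.
Rule 2 (pre-rhotic lowering): /i/ is a high vowel immediately before /r/, so it lowers to [e]. /uktiagiretkov/ → uktiageretkov.
Rule 3 (stop-cluster i-epenthesis): /k/ and /t/ form a stop–stop cluster, so [i] is inserted between them. /t/ and /k/ form a stop–stop cluster, so [i] is inserted between them. /uktiageretkov/ → ukitiageretikov.
Rule 4 (final devoicing): /v/ is a voiced obstruent in word-final position, so it devoices to [f]. /ukitiageretikov/ → ukitiageretikof.

ukitiageretikof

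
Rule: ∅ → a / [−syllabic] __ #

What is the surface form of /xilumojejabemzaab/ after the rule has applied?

xilumojejabemzaaba

the form ends in the consonant /b/, so [a] is inserted word-finally.
Surface form: [xilumojejabemzaaba].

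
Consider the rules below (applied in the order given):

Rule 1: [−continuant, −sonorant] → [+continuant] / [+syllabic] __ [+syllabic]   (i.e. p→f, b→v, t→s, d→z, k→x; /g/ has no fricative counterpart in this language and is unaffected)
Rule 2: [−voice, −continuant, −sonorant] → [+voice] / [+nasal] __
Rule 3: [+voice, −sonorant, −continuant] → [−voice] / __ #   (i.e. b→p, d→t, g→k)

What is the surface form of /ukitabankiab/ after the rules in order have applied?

Rule 1 (intervocalic spirantization): /k/ is a stop between vowels /u/ and /i/, so it spirantizes to the fricative [x]. /t/ is a stop between vowels /i/ and /a/, so it spirantizes to the fricative [s]. /b/ is a stop between vowels /a/ and /a/, so it spirantizes to the fricative [v]. /ukitabankiab/ → uxisavankiab.
Rule 2 (post-nasal voicing): /k/ is a voiceless stop immediately after the nasal /n/, so it voices to [g]. /uxisavankiab/ → uxisavangiab.
Rule 3 (final devoicing): /b/ is a voiced stop in word-final position, so it devoices to [p]. /uxisavangiab/ → uxisavangiap.

uxisavangiap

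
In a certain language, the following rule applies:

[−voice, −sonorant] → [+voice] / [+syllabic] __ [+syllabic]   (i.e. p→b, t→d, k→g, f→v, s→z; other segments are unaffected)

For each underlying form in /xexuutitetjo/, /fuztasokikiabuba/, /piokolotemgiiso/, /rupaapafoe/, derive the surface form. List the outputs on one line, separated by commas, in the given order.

xexuudidetjo, fuztazogigiabuba, piogolodemgiizo, rubaabavoe

/xexuutitetjo/: /t/ is a voiceless obstruent between vowels /u/ and /i/, so it voices to [d]. /t/ is a voiceless obstruent between vowels /i/ and /e/, so it voices to [d]. → [xexuudidetjo].
/fuztasokikiabuba/: /s/ is a voiceless obstruent between vowels /a/ and /o/, so it voices to [z]. /k/ is a voiceless obstruent between vowels /o/ and /i/, so it voices to [g]. /k/ is a voiceless obstruent between vowels /i/ and /i/, so it voices to [g]. → [fuztazogigiabuba].
/piokolotemgiiso/: /k/ is a voiceless obstruent between vowels /o/ and /o/, so it voices to [g]. /t/ is a voiceless obstruent between vowels /o/ and /e/, so it voices to [d]. /s/ is a voiceless obstruent between vowels /i/ and /o/, so it voices to [z]. → [piogolodemgiizo].
/rupaapafoe/: /p/ is a voiceless obstruent between vowels /u/ and /a/, so it voices to [b]. /p/ is a voiceless obstruent between vowels /a/ and /a/, so it voices to [b]. /f/ is a voiceless obstruent between vowels /a/ and /o/, so it voices to [v]. → [rubaabavoe].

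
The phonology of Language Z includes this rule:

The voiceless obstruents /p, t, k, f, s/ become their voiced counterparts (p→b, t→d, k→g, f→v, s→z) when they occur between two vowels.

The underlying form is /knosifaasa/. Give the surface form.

knozivaaza

Scanning /knosifaasa/: /k/ at position 1 is not in the conditioning environment; /s/ is a voiceless obstruent between vowels /o/ and /i/, so it voices to [z]; /f/ is a voiceless obstruent between vowels /i/ and /a/, so it voices to [v]; /s/ is a voiceless obstruent between vowels /a/ and /a/, so it voices to [z].
Result: [knozivaaza].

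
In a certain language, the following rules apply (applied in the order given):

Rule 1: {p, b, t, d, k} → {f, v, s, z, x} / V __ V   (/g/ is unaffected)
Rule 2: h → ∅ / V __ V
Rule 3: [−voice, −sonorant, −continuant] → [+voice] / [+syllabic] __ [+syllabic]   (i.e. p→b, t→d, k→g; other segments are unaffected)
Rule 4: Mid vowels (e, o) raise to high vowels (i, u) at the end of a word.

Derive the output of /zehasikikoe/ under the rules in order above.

Rule 1 (intervocalic spirantization): /k/ is a stop between vowels /i/ and /i/, so it spirantizes to the fricative [x]. /k/ is a stop between vowels /i/ and /o/, so it spirantizes to the fricative [x]. /zehasikikoe/ → zehasixixoe.
Rule 2 (intervocalic h-deletion): /h/ occurs between vowels /e/ and /a/, so it deletes. /zehasixixoe/ → zeasixixoe.
Rule 3 (intervocalic voicing): no segment meets the environment; /zeasixixoe/ is unchanged.
Rule 4 (final vowel raising): /e/ is a mid vowel in word-final position, so it raises to [i]. /zeasixixoe/ → zeasixixoi.

zeasixixoi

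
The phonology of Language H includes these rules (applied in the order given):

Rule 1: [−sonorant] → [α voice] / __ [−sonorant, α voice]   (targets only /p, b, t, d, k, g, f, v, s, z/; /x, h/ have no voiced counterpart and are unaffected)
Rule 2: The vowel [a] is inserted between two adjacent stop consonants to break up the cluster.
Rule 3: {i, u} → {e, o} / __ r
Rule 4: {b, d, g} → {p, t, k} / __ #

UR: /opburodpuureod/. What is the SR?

obaborotapuoreot

Rule 1 (regressive voicing assimilation): /p/ precedes the voiced obstruent /b/, so it voices to [b] by assimilation. /d/ precedes the voiceless obstruent /p/, so it devoices to [t] by assimilation. /opburodpuureod/ → obburotpuureod.
Rule 2 (stop-cluster a-epenthesis): /b/ and /b/ form a stop–stop cluster, so [a] is inserted between them. /t/ and /p/ form a stop–stop cluster, so [a] is inserted between them. /obburotpuureod/ → obaburotapuureod.
Rule 3 (pre-rhotic lowering): /u/ is a high vowel immediately before /r/, so it lowers to [o]. /u/ is a high vowel immediately before /r/, so it lowers to [o]. /obaburotapuureod/ → obaborotapuoreod.
Rule 4 (final devoicing): /d/ is a voiced stop in word-final position, so it devoices to [t]. /obaborotapuoreod/ → obaborotapuoreot.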